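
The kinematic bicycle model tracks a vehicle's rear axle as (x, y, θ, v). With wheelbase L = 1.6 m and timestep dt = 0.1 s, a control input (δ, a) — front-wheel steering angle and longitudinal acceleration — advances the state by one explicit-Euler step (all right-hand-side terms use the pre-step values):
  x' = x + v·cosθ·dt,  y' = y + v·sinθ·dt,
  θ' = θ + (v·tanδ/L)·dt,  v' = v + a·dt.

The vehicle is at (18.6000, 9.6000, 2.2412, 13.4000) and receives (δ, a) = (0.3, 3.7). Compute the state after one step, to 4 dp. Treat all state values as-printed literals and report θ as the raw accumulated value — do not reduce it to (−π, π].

x' = 18.6000 + 13.4000·cos(2.2412)·0.1 = 17.7675
y' = 9.6000 + 13.4000·sin(2.2412)·0.1 = 10.6500
θ' = 2.2412 + (13.4000/1.6)·tan(0.3)·0.1 = 2.5003
v' = 13.4000 + 3.7000·0.1 = 13.7700

(17.7675, 10.6500, 2.5003, 13.7700)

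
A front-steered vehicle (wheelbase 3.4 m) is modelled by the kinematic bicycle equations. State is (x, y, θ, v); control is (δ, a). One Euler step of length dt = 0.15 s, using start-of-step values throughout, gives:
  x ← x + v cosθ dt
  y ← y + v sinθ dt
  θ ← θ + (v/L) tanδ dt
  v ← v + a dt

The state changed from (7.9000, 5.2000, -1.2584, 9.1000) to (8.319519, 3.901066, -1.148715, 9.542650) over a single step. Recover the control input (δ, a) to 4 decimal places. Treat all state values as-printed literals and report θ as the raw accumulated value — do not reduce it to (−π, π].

a = (v'−v)/dt = (0.442650)/0.15 = 2.9510
Δθ = θ'−θ = 0.109685;  (v·dt/L) = 9.1000·0.15/3.4 = 0.401471
tan δ = Δθ·L/(v·dt) = 0.273208  →  δ = 0.2667

δ = 0.2667, a = 2.9510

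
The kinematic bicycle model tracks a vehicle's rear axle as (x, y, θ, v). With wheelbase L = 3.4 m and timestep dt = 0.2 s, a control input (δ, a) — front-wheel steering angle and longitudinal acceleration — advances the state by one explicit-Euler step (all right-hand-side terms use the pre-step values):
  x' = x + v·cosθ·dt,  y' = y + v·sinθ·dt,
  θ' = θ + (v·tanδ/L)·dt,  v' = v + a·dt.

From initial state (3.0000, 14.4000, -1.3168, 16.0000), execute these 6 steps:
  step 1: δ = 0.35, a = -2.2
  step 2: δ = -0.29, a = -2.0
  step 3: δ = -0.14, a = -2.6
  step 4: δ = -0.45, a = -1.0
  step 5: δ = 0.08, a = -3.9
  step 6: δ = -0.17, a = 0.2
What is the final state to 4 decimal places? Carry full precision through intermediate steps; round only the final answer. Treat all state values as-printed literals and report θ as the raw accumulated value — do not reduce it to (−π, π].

after step 1 (δ=0.35, a=-2.2): (3.804077, 11.302669, -0.973244, 15.560000)
after step 2 (δ=-0.29, a=-2.0): (5.554953, 8.729932, -1.246379, 15.160000)
after step 3 (δ=-0.14, a=-2.6): (6.521422, 5.856091, -1.372048, 14.640000)
after step 4 (δ=-0.45, a=-1.0): (7.099533, 2.985730, -1.788044, 14.440000)
after step 5 (δ=0.08, a=-3.9): (6.477045, 0.165614, -1.719946, 13.660000)
after step 6 (δ=-0.17, a=0.2): (6.071077, -2.536055, -1.857877, 13.700000)

(6.0711, -2.5361, -1.8579, 13.7000)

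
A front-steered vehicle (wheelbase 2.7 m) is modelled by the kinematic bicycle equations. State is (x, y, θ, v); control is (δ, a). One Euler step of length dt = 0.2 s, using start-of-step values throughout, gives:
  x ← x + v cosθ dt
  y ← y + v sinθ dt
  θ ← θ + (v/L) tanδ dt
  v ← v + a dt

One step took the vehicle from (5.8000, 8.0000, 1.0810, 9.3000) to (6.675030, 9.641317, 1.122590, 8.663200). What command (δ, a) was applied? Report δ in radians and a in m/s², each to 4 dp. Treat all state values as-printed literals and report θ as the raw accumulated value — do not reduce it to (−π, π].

a = (v'−v)/dt = (-0.636800)/0.2 = -3.1840
Δθ = θ'−θ = 0.041590;  (v·dt/L) = 9.3000·0.2/2.7 = 0.688889
tan δ = Δθ·L/(v·dt) = 0.060373  →  δ = 0.0603

δ = 0.0603, a = -3.1840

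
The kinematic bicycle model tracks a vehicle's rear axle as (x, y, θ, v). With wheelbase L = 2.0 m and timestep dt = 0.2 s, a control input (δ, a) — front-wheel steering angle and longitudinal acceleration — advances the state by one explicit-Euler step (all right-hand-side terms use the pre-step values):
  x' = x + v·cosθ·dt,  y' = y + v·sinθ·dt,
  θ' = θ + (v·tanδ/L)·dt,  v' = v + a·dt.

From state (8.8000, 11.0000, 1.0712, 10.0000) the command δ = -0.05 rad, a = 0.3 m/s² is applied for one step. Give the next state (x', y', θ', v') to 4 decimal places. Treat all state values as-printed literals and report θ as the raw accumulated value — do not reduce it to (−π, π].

(9.7581, 12.7556, 1.0212, 10.0600)

x' = 8.8000 + 10.0000·cos(1.0712)·0.2 = 9.7581
y' = 11.0000 + 10.0000·sin(1.0712)·0.2 = 12.7556
θ' = 1.0712 + (10.0000/2.0)·tan(-0.05)·0.2 = 1.0212
v' = 10.0000 + 0.3000·0.2 = 10.0600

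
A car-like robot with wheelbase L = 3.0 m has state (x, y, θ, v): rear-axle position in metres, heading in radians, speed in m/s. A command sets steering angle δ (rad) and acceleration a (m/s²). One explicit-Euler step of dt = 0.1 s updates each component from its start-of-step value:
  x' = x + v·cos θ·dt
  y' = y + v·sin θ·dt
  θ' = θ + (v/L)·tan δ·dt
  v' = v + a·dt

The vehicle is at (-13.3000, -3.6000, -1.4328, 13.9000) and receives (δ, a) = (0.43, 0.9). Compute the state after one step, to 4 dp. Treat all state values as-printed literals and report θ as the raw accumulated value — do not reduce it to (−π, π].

(-13.1088, -4.9768, -1.2203, 13.9900)

x' = -13.3000 + 13.9000·cos(-1.4328)·0.1 = -13.1088
y' = -3.6000 + 13.9000·sin(-1.4328)·0.1 = -4.9768
θ' = -1.4328 + (13.9000/3.0)·tan(0.43)·0.1 = -1.2203
v' = 13.9000 + 0.9000·0.1 = 13.9900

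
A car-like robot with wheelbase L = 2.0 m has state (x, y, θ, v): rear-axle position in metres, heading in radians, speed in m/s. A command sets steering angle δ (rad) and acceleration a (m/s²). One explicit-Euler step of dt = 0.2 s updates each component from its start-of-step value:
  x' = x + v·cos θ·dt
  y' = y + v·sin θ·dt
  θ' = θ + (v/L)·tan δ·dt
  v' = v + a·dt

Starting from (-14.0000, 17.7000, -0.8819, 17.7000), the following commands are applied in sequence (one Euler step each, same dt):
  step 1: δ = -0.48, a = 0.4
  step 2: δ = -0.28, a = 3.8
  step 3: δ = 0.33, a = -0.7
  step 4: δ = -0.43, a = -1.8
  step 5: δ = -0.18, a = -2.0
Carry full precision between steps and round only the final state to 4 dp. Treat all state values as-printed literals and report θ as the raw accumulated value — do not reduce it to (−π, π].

(-18.4202, 3.0294, -2.8517, 17.6400)

after step 1 (δ=-0.48, a=0.4): (-11.749673, 14.967304, -1.803381, 17.780000)
after step 2 (δ=-0.28, a=3.8): (-12.569308, 11.507053, -2.314653, 18.540000)
after step 3 (δ=0.33, a=-0.7): (-15.080109, 8.778474, -1.679612, 18.400000)
after step 4 (δ=-0.43, a=-1.8): (-15.479760, 5.120240, -2.523474, 18.040000)
after step 5 (δ=-0.18, a=-2.0): (-18.420173, 3.029394, -2.851747, 17.640000)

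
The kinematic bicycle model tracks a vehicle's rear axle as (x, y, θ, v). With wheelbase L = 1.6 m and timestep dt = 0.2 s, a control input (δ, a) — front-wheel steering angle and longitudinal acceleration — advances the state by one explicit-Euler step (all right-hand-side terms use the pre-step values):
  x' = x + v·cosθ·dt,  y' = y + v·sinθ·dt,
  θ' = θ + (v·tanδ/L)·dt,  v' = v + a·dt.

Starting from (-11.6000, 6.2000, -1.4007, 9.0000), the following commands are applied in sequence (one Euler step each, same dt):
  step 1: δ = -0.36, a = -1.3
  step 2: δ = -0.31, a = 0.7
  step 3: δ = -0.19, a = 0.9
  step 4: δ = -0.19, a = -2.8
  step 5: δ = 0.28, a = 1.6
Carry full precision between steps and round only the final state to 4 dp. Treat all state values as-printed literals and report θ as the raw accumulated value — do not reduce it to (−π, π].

(-15.5234, -0.8376, -2.2999, 8.8200)

after step 1 (δ=-0.36, a=-1.3): (-11.295301, 4.425977, -1.824153, 8.740000)
after step 2 (δ=-0.31, a=0.7): (-11.733446, 2.733779, -2.174111, 8.880000)
after step 3 (δ=-0.19, a=0.9): (-12.741104, 1.271315, -2.387586, 9.060000)
after step 4 (δ=-0.19, a=-2.8): (-14.061965, 0.030884, -2.605388, 8.500000)
after step 5 (δ=0.28, a=1.6): (-15.523377, -0.837607, -2.299862, 8.820000)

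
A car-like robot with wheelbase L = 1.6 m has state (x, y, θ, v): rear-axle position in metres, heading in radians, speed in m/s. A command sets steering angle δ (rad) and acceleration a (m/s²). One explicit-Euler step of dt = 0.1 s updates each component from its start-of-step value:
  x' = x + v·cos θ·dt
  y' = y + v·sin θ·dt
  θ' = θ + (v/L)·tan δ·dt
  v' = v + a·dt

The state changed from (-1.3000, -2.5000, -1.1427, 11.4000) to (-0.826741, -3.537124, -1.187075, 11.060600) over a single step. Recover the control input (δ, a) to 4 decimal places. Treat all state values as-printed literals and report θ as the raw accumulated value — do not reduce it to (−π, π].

a = (v'−v)/dt = (-0.339400)/0.1 = -3.3940
Δθ = θ'−θ = -0.044375;  (v·dt/L) = 11.4000·0.1/1.6 = 0.712500
tan δ = Δθ·L/(v·dt) = -0.062281  →  δ = -0.0622

δ = -0.0622, a = -3.3940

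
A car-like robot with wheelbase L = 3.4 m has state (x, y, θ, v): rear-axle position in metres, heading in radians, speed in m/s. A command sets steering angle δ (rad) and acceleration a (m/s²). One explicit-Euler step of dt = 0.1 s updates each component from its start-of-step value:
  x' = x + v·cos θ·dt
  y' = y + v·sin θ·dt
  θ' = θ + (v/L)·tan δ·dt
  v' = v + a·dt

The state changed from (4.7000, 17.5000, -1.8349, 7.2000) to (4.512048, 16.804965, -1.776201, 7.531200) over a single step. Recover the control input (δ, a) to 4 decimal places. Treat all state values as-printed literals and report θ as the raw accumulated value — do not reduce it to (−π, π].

δ = 0.2704, a = 3.3120

a = (v'−v)/dt = (0.331200)/0.1 = 3.3120
Δθ = θ'−θ = 0.058699;  (v·dt/L) = 7.2000·0.1/3.4 = 0.211765
tan δ = Δθ·L/(v·dt) = 0.277190  →  δ = 0.2704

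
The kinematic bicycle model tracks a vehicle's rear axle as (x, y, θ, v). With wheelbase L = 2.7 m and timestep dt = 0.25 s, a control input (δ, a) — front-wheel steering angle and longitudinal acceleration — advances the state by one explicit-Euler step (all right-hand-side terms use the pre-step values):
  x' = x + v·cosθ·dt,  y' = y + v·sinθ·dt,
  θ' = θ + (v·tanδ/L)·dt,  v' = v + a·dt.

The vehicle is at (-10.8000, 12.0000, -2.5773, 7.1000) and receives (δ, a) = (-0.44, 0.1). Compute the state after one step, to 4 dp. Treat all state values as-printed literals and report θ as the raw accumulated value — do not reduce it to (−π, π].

(-12.2998, 11.0507, -2.8868, 7.1250)

x' = -10.8000 + 7.1000·cos(-2.5773)·0.25 = -12.2998
y' = 12.0000 + 7.1000·sin(-2.5773)·0.25 = 11.0507
θ' = -2.5773 + (7.1000/2.7)·tan(-0.44)·0.25 = -2.8868
v' = 7.1000 + 0.1000·0.25 = 7.1250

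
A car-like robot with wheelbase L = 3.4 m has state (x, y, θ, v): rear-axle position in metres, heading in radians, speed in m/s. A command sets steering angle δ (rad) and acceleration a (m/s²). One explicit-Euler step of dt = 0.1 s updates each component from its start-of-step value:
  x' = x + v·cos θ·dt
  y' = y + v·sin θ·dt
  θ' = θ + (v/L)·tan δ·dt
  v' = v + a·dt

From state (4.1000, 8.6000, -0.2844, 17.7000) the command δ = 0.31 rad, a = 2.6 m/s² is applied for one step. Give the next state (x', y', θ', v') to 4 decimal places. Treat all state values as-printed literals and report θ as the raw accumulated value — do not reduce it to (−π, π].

x' = 4.1000 + 17.7000·cos(-0.2844)·0.1 = 5.7989
y' = 8.6000 + 17.7000·sin(-0.2844)·0.1 = 8.1034
θ' = -0.2844 + (17.7000/3.4)·tan(0.31)·0.1 = -0.1176
v' = 17.7000 + 2.6000·0.1 = 17.9600

(5.7989, 8.1034, -0.1176, 17.9600)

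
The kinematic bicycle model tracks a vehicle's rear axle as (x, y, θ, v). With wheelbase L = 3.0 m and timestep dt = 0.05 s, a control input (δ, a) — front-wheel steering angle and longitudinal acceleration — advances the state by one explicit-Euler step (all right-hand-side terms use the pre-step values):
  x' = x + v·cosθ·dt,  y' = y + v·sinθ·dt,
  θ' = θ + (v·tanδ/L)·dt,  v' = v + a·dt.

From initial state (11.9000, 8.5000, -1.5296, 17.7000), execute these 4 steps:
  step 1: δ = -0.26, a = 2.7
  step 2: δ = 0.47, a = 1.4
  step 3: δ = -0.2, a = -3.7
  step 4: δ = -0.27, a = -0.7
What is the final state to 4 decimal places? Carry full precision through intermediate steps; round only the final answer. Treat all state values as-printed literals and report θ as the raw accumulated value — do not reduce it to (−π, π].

(12.0519, 4.9504, -1.5993, 17.6850)

after step 1 (δ=-0.26, a=2.7): (11.936448, 7.615751, -1.608076, 17.835000)
after step 2 (δ=0.47, a=1.4): (11.903212, 6.724620, -1.457083, 17.905000)
after step 3 (δ=-0.2, a=-3.7): (12.004794, 5.835152, -1.517576, 17.720000)
after step 4 (δ=-0.27, a=-0.7): (12.051925, 4.950407, -1.599311, 17.685000)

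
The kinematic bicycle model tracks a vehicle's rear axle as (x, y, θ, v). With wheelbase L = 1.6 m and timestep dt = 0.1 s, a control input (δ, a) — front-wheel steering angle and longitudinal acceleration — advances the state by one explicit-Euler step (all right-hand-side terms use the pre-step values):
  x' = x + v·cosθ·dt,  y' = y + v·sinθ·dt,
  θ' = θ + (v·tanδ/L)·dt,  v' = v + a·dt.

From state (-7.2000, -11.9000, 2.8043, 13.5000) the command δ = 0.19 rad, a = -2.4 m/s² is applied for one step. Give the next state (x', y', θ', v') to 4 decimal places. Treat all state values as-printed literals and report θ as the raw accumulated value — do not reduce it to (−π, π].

(-8.4739, -11.4532, 2.9666, 13.2600)

x' = -7.2000 + 13.5000·cos(2.8043)·0.1 = -8.4739
y' = -11.9000 + 13.5000·sin(2.8043)·0.1 = -11.4532
θ' = 2.8043 + (13.5000/1.6)·tan(0.19)·0.1 = 2.9666
v' = 13.5000 − 2.4000·0.1 = 13.2600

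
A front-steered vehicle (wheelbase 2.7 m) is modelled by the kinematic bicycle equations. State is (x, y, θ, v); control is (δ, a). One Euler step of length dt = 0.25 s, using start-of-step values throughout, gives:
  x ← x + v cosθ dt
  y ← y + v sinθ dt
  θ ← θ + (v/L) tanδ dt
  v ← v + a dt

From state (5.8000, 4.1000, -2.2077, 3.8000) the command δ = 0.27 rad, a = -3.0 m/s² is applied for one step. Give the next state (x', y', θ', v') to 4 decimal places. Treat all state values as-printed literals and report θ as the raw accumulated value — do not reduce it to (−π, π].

(5.2350, 3.3363, -2.1103, 3.0500)

x' = 5.8000 + 3.8000·cos(-2.2077)·0.25 = 5.2350
y' = 4.1000 + 3.8000·sin(-2.2077)·0.25 = 3.3363
θ' = -2.2077 + (3.8000/2.7)·tan(0.27)·0.25 = -2.1103
v' = 3.8000 − 3.0000·0.25 = 3.0500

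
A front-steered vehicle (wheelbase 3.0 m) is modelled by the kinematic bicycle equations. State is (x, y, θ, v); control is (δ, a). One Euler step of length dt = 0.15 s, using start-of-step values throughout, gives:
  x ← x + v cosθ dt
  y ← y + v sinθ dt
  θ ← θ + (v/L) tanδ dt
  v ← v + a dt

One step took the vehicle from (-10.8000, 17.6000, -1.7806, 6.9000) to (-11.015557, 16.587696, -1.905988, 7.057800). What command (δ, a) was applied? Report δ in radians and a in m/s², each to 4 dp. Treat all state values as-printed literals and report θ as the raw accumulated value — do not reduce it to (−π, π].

a = (v'−v)/dt = (0.157800)/0.15 = 1.0520
Δθ = θ'−θ = -0.125388;  (v·dt/L) = 6.9000·0.15/3.0 = 0.345000
tan δ = Δθ·L/(v·dt) = -0.363443  →  δ = -0.3486

δ = -0.3486, a = 1.0520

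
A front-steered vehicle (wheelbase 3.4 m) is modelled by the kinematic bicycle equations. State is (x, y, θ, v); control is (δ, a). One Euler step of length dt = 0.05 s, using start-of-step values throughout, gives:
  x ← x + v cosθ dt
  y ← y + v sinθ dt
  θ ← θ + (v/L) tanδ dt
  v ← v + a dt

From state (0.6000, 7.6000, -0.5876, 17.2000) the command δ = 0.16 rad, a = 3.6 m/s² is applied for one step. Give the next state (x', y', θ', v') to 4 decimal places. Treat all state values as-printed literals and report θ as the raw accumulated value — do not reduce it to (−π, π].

x' = 0.6000 + 17.2000·cos(-0.5876)·0.05 = 1.3158
y' = 7.6000 + 17.2000·sin(-0.5876)·0.05 = 7.1232
θ' = -0.5876 + (17.2000/3.4)·tan(0.16)·0.05 = -0.5468
v' = 17.2000 + 3.6000·0.05 = 17.3800

(1.3158, 7.1232, -0.5468, 17.3800)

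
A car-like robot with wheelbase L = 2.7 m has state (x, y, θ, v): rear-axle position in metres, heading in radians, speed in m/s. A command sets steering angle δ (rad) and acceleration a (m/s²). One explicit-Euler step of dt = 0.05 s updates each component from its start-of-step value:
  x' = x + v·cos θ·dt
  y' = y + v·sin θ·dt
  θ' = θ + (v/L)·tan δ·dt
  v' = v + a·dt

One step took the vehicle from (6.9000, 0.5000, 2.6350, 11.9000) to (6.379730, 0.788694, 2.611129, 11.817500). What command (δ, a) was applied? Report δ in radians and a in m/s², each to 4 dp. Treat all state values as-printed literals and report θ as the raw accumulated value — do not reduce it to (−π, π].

a = (v'−v)/dt = (-0.082500)/0.05 = -1.6500
Δθ = θ'−θ = -0.023871;  (v·dt/L) = 11.9000·0.05/2.7 = 0.220370
tan δ = Δθ·L/(v·dt) = -0.108322  →  δ = -0.1079

δ = -0.1079, a = -1.6500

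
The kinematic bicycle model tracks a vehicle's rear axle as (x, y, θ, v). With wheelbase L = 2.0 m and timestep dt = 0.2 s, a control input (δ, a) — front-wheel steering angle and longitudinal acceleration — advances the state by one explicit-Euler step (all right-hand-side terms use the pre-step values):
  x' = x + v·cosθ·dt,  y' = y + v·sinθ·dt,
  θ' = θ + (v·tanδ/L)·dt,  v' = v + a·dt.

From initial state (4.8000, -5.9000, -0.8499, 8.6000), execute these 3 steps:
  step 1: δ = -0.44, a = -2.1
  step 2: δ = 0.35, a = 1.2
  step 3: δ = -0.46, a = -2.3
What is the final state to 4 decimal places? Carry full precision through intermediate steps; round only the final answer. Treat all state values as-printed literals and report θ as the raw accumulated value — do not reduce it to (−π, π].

after step 1 (δ=-0.44, a=-2.1): (5.935300, -7.192089, -1.254771, 8.180000)
after step 2 (δ=0.35, a=1.2): (6.443754, -8.747071, -0.956178, 8.420000)
after step 3 (δ=-0.46, a=-2.3): (7.414827, -10.122888, -1.373346, 7.960000)

(7.4148, -10.1229, -1.3733, 7.9600)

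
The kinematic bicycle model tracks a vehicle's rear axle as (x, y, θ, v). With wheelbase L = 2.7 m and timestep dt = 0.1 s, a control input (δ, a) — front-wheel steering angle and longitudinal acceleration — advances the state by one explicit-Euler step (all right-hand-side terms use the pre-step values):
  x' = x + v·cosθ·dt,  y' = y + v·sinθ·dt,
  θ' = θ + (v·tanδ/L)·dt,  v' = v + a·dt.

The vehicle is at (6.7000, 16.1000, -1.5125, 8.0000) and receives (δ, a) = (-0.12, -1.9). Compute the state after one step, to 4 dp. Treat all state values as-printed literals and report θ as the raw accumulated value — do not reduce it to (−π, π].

(6.7466, 15.3014, -1.5482, 7.8100)

x' = 6.7000 + 8.0000·cos(-1.5125)·0.1 = 6.7466
y' = 16.1000 + 8.0000·sin(-1.5125)·0.1 = 15.3014
θ' = -1.5125 + (8.0000/2.7)·tan(-0.12)·0.1 = -1.5482
v' = 8.0000 − 1.9000·0.1 = 7.8100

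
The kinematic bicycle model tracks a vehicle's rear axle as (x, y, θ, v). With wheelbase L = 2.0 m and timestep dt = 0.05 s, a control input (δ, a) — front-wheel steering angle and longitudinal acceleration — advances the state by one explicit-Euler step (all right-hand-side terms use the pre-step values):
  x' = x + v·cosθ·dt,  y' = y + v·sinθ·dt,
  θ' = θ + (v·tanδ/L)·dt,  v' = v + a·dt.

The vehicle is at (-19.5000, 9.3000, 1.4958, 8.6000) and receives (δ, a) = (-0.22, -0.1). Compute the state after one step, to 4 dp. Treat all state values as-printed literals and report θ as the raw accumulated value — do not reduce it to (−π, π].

(-19.4678, 9.7288, 1.4477, 8.5950)

x' = -19.5000 + 8.6000·cos(1.4958)·0.05 = -19.4678
y' = 9.3000 + 8.6000·sin(1.4958)·0.05 = 9.7288
θ' = 1.4958 + (8.6000/2.0)·tan(-0.22)·0.05 = 1.4477
v' = 8.6000 − 0.1000·0.05 = 8.5950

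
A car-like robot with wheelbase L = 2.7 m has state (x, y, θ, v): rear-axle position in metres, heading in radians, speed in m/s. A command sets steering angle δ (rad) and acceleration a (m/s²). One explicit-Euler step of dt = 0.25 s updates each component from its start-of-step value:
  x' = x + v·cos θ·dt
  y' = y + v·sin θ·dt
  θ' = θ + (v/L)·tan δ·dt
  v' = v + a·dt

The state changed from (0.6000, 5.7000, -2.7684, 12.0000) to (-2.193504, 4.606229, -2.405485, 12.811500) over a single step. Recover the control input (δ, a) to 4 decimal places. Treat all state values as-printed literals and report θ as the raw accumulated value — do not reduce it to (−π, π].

a = (v'−v)/dt = (0.811500)/0.25 = 3.2460
Δθ = θ'−θ = 0.362915;  (v·dt/L) = 12.0000·0.25/2.7 = 1.111111
tan δ = Δθ·L/(v·dt) = 0.326624  →  δ = 0.3157

δ = 0.3157, a = 3.2460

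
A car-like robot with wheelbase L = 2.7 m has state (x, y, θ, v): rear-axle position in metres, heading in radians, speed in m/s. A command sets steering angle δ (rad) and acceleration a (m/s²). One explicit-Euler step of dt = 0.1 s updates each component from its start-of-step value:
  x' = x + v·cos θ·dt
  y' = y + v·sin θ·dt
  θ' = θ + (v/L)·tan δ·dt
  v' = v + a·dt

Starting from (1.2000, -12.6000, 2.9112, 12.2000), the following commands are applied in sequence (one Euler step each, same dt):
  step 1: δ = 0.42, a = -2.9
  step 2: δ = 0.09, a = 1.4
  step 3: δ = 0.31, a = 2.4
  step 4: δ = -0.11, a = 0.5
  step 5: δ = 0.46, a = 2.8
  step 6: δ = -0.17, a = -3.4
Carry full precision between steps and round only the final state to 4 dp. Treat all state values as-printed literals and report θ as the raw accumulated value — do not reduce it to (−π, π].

(-6.0187, -13.0268, 3.3917, 12.2800)

after step 1 (δ=0.42, a=-2.9): (0.012236, -12.321401, 3.112985, 11.910000)
after step 2 (δ=0.09, a=1.4): (-1.178276, -12.287334, 3.152792, 12.050000)
after step 3 (δ=0.31, a=2.4): (-2.383201, -12.300829, 3.295753, 12.290000)
after step 4 (δ=-0.11, a=0.5): (-3.597626, -12.489542, 3.245480, 12.340000)
after step 5 (δ=0.46, a=2.8): (-4.824973, -12.617509, 3.471918, 12.620000)
after step 6 (δ=-0.17, a=-3.4): (-6.018745, -13.026840, 3.391685, 12.280000)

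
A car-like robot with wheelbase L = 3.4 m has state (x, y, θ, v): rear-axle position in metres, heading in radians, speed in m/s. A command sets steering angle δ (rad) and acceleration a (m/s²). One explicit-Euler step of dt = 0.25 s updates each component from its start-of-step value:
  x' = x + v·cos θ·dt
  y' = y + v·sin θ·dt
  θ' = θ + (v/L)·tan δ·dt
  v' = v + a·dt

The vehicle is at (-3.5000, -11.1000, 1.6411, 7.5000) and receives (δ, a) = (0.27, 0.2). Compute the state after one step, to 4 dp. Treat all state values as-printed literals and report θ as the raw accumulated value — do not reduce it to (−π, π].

(-3.6317, -9.2296, 1.7937, 7.5500)

x' = -3.5000 + 7.5000·cos(1.6411)·0.25 = -3.6317
y' = -11.1000 + 7.5000·sin(1.6411)·0.25 = -9.2296
θ' = 1.6411 + (7.5000/3.4)·tan(0.27)·0.25 = 1.7937
v' = 7.5000 + 0.2000·0.25 = 7.5500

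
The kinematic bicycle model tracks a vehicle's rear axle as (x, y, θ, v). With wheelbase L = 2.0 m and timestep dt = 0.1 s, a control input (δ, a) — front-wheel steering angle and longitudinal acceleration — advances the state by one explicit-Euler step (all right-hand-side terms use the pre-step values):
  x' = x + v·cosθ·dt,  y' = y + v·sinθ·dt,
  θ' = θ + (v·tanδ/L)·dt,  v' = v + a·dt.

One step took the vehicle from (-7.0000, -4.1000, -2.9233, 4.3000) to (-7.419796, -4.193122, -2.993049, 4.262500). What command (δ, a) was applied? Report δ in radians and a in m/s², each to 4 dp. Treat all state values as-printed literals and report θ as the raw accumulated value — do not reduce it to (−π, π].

a = (v'−v)/dt = (-0.037500)/0.1 = -0.3750
Δθ = θ'−θ = -0.069749;  (v·dt/L) = 4.3000·0.1/2.0 = 0.215000
tan δ = Δθ·L/(v·dt) = -0.324414  →  δ = -0.3137

δ = -0.3137, a = -0.3750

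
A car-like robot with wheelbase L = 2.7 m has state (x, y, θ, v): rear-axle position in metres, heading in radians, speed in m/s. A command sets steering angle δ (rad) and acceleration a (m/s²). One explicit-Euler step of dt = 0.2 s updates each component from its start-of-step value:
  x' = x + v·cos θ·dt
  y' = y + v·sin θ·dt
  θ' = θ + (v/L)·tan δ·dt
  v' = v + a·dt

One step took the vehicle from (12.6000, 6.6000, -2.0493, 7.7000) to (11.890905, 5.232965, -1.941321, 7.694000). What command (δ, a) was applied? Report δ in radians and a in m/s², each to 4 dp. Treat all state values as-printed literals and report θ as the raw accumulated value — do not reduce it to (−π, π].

a = (v'−v)/dt = (-0.006000)/0.2 = -0.0300
Δθ = θ'−θ = 0.107979;  (v·dt/L) = 7.7000·0.2/2.7 = 0.570370
tan δ = Δθ·L/(v·dt) = 0.189314  →  δ = 0.1871

δ = 0.1871, a = -0.0300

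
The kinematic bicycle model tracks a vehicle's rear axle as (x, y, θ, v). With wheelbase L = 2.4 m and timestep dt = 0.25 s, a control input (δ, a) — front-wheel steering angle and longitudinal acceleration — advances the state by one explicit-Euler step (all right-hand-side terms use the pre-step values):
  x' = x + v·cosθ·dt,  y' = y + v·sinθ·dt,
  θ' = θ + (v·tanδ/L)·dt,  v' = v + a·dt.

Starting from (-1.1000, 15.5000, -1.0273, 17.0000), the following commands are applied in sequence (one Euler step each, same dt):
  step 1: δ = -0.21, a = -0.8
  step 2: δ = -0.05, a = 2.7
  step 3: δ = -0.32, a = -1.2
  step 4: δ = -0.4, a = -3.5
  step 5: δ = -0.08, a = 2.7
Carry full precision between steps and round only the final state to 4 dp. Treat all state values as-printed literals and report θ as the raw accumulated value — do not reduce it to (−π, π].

after step 1 (δ=-0.21, a=-0.8): (1.097810, 11.862400, -1.404740, 16.800000)
after step 2 (δ=-0.05, a=2.7): (1.792046, 7.720174, -1.492313, 17.475000)
after step 3 (δ=-0.32, a=-1.2): (2.134570, 3.364872, -2.095545, 17.175000)
after step 4 (δ=-0.4, a=-3.5): (-0.016580, -0.351153, -2.851949, 16.300000)
after step 5 (δ=-0.08, a=2.7): (-3.921838, -1.515019, -2.988072, 16.975000)

(-3.9218, -1.5150, -2.9881, 16.9750)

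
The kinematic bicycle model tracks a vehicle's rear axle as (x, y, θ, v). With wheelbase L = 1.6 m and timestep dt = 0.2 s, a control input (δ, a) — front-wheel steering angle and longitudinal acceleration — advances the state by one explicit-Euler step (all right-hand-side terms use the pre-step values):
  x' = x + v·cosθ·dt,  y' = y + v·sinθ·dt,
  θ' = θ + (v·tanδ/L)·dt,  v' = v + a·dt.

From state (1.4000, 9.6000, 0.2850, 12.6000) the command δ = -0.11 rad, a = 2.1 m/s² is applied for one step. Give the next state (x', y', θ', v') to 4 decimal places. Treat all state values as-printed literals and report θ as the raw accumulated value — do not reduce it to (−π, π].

(3.8183, 10.3085, 0.1110, 13.0200)

x' = 1.4000 + 12.6000·cos(0.2850)·0.2 = 3.8183
y' = 9.6000 + 12.6000·sin(0.2850)·0.2 = 10.3085
θ' = 0.2850 + (12.6000/1.6)·tan(-0.11)·0.2 = 0.1110
v' = 12.6000 + 2.1000·0.2 = 13.0200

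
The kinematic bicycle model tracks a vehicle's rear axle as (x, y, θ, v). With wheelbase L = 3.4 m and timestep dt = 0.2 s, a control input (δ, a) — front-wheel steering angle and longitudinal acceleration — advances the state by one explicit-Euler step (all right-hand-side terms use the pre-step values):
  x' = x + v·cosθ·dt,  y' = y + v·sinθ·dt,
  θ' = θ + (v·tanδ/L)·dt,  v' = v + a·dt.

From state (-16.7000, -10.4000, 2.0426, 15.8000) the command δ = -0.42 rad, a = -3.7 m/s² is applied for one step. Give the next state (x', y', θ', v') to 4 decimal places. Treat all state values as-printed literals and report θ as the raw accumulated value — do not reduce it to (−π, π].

x' = -16.7000 + 15.8000·cos(2.0426)·0.2 = -18.1362
y' = -10.4000 + 15.8000·sin(2.0426)·0.2 = -7.5852
θ' = 2.0426 + (15.8000/3.4)·tan(-0.42)·0.2 = 1.6276
v' = 15.8000 − 3.7000·0.2 = 15.0600

(-18.1362, -7.5852, 1.6276, 15.0600)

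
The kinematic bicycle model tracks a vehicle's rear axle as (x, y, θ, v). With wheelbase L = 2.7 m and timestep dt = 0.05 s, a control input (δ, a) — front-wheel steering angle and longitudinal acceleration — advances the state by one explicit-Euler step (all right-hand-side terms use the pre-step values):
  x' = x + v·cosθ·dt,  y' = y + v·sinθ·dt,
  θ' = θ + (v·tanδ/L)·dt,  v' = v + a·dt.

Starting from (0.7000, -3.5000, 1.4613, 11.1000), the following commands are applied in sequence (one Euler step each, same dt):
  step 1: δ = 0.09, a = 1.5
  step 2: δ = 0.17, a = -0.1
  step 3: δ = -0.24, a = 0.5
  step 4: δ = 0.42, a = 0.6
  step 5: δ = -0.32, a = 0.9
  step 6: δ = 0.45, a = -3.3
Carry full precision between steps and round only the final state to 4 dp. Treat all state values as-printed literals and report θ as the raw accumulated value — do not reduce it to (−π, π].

after step 1 (δ=0.09, a=1.5): (0.760649, -2.948324, 1.479850, 11.175000)
after step 2 (δ=0.17, a=-0.1): (0.811395, -2.391883, 1.515374, 11.170000)
after step 3 (δ=-0.24, a=0.5): (0.842333, -1.834240, 1.464753, 11.195000)
after step 4 (δ=0.42, a=0.6): (0.901579, -1.277635, 1.557335, 11.225000)
after step 5 (δ=-0.32, a=0.9): (0.909135, -0.716436, 1.488449, 11.270000)
after step 6 (δ=0.45, a=-3.3): (0.955485, -0.154845, 1.589264, 11.105000)

(0.9555, -0.1548, 1.5893, 11.1050)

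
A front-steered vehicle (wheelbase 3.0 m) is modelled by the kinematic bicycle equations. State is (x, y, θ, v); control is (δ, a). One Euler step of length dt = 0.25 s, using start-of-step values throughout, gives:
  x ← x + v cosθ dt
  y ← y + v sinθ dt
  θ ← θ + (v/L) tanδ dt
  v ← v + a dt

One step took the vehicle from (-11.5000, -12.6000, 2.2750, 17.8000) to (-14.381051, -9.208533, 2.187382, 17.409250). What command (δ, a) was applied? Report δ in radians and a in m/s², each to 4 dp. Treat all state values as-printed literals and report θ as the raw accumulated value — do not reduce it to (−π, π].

δ = -0.0590, a = -1.5630

a = (v'−v)/dt = (-0.390750)/0.25 = -1.5630
Δθ = θ'−θ = -0.087618;  (v·dt/L) = 17.8000·0.25/3.0 = 1.483333
tan δ = Δθ·L/(v·dt) = -0.059068  →  δ = -0.0590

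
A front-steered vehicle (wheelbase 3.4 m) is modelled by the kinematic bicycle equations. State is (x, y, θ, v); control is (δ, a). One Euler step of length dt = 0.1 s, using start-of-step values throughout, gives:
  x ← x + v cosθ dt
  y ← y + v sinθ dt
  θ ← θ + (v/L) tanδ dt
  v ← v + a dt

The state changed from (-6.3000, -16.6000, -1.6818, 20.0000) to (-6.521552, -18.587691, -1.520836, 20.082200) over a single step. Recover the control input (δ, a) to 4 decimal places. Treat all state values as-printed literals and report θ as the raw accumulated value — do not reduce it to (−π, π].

δ = 0.2671, a = 0.8220

a = (v'−v)/dt = (0.082200)/0.1 = 0.8220
Δθ = θ'−θ = 0.160964;  (v·dt/L) = 20.0000·0.1/3.4 = 0.588235
tan δ = Δθ·L/(v·dt) = 0.273639  →  δ = 0.2671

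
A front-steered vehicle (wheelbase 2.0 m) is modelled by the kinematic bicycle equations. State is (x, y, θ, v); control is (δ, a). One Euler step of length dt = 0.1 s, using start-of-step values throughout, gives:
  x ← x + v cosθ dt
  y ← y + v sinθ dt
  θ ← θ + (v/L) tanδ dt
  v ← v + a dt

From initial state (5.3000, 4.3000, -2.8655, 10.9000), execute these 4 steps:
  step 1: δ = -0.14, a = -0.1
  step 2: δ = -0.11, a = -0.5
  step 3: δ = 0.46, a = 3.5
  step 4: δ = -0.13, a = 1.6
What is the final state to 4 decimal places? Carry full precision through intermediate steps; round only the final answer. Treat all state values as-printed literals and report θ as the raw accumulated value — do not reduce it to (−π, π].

after step 1 (δ=-0.14, a=-0.1): (4.251281, 4.002868, -2.942302, 10.890000)
after step 2 (δ=-0.11, a=-0.5): (3.183835, 3.787274, -3.002440, 10.840000)
after step 3 (δ=0.46, a=3.5): (2.110313, 3.636920, -2.733907, 11.190000)
after step 4 (δ=-0.13, a=1.6): (1.083025, 3.193252, -2.807054, 11.350000)

(1.0830, 3.1933, -2.8071, 11.3500)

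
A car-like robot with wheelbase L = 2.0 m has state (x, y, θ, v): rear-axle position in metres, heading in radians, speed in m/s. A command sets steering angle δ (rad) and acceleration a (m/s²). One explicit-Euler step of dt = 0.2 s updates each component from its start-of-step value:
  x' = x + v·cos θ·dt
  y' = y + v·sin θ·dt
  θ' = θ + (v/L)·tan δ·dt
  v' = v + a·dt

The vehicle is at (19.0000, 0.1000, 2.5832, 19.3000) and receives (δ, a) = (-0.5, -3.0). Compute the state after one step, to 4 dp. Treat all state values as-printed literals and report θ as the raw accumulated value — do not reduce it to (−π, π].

x' = 19.0000 + 19.3000·cos(2.5832)·0.2 = 15.7263
y' = 0.1000 + 19.3000·sin(2.5832)·0.2 = 2.1451
θ' = 2.5832 + (19.3000/2.0)·tan(-0.5)·0.2 = 1.5288
v' = 19.3000 − 3.0000·0.2 = 18.7000

(15.7263, 2.1451, 1.5288, 18.7000)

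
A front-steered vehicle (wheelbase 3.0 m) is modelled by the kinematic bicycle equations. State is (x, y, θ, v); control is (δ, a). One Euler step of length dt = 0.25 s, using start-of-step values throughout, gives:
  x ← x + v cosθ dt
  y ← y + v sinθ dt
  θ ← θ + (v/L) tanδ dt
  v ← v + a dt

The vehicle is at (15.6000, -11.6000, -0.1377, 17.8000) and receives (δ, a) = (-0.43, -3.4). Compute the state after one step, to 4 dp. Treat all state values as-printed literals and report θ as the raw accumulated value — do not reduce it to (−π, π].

(20.0079, -12.2108, -0.8180, 16.9500)

x' = 15.6000 + 17.8000·cos(-0.1377)·0.25 = 20.0079
y' = -11.6000 + 17.8000·sin(-0.1377)·0.25 = -12.2108
θ' = -0.1377 + (17.8000/3.0)·tan(-0.43)·0.25 = -0.8180
v' = 17.8000 − 3.4000·0.25 = 16.9500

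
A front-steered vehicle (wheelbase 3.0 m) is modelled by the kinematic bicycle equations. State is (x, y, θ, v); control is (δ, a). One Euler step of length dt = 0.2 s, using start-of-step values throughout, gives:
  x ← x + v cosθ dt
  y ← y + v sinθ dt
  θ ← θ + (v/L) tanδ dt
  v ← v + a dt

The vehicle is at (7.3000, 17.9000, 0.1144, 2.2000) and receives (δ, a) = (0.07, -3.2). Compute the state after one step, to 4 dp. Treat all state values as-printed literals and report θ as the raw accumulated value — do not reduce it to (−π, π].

x' = 7.3000 + 2.2000·cos(0.1144)·0.2 = 7.7371
y' = 17.9000 + 2.2000·sin(0.1144)·0.2 = 17.9502
θ' = 0.1144 + (2.2000/3.0)·tan(0.07)·0.2 = 0.1247
v' = 2.2000 − 3.2000·0.2 = 1.5600

(7.7371, 17.9502, 0.1247, 1.5600)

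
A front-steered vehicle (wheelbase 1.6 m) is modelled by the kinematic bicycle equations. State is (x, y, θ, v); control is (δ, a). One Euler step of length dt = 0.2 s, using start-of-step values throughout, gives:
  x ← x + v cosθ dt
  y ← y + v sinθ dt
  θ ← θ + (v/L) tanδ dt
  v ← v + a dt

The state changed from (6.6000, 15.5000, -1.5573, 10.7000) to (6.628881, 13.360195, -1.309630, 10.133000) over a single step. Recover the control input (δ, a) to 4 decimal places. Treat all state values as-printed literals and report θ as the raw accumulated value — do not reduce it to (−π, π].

a = (v'−v)/dt = (-0.567000)/0.2 = -2.8350
Δθ = θ'−θ = 0.247670;  (v·dt/L) = 10.7000·0.2/1.6 = 1.337500
tan δ = Δθ·L/(v·dt) = 0.185174  →  δ = 0.1831

δ = 0.1831, a = -2.8350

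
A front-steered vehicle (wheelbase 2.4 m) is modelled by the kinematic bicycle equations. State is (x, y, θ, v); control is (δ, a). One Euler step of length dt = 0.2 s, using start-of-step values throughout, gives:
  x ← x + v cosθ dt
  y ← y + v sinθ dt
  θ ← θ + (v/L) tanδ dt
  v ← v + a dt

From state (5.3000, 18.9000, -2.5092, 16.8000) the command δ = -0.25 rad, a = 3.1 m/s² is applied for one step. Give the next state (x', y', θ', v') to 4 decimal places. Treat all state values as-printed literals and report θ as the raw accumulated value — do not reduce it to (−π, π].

(2.5898, 16.9140, -2.8667, 17.4200)

x' = 5.3000 + 16.8000·cos(-2.5092)·0.2 = 2.5898
y' = 18.9000 + 16.8000·sin(-2.5092)·0.2 = 16.9140
θ' = -2.5092 + (16.8000/2.4)·tan(-0.25)·0.2 = -2.8667
v' = 16.8000 + 3.1000·0.2 = 17.4200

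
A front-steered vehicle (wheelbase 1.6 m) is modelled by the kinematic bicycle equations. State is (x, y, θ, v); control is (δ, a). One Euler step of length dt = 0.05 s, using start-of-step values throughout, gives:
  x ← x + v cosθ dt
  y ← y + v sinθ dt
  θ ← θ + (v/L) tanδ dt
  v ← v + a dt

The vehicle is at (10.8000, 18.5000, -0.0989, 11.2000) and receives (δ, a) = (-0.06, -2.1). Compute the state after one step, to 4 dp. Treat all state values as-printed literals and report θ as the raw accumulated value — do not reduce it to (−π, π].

(11.3573, 18.4447, -0.1199, 11.0950)

x' = 10.8000 + 11.2000·cos(-0.0989)·0.05 = 11.3573
y' = 18.5000 + 11.2000·sin(-0.0989)·0.05 = 18.4447
θ' = -0.0989 + (11.2000/1.6)·tan(-0.06)·0.05 = -0.1199
v' = 11.2000 − 2.1000·0.05 = 11.0950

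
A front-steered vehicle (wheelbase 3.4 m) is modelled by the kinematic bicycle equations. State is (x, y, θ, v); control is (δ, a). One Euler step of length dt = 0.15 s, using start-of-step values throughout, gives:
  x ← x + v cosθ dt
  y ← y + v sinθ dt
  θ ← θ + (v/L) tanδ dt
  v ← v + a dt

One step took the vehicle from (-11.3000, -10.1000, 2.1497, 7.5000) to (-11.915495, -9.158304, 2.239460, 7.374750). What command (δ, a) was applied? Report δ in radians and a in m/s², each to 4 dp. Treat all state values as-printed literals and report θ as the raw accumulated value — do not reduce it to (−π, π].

a = (v'−v)/dt = (-0.125250)/0.15 = -0.8350
Δθ = θ'−θ = 0.089760;  (v·dt/L) = 7.5000·0.15/3.4 = 0.330882
tan δ = Δθ·L/(v·dt) = 0.271275  →  δ = 0.2649

δ = 0.2649, a = -0.8350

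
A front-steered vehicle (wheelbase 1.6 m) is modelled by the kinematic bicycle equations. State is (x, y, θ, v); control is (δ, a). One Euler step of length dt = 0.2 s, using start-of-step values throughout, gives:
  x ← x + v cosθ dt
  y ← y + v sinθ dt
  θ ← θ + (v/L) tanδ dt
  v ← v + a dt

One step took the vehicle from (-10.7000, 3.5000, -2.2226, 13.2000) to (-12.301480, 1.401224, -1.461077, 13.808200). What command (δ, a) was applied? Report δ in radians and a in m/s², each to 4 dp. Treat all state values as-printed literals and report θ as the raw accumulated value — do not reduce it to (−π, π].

a = (v'−v)/dt = (0.608200)/0.2 = 3.0410
Δθ = θ'−θ = 0.761523;  (v·dt/L) = 13.2000·0.2/1.6 = 1.650000
tan δ = Δθ·L/(v·dt) = 0.461529  →  δ = 0.4324

δ = 0.4324, a = 3.0410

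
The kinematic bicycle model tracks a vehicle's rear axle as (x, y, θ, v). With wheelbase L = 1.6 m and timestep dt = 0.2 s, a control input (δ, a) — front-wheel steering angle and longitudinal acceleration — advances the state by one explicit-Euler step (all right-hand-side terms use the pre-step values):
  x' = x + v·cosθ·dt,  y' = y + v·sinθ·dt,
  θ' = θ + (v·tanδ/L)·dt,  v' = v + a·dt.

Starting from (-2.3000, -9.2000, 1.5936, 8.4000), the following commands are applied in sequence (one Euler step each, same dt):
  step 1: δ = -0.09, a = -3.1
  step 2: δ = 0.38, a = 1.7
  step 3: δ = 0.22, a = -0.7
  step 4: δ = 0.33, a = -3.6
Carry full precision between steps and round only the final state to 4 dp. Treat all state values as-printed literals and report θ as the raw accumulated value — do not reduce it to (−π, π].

after step 1 (δ=-0.09, a=-3.1): (-2.338307, -7.520437, 1.498844, 7.780000)
after step 2 (δ=0.38, a=1.7): (-2.226446, -5.968463, 1.887273, 8.120000)
after step 3 (δ=0.22, a=-0.7): (-2.731867, -4.425114, 2.114247, 7.980000)
after step 4 (δ=0.33, a=-3.6): (-3.557146, -3.059050, 2.455915, 7.260000)

(-3.5571, -3.0591, 2.4559, 7.2600)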